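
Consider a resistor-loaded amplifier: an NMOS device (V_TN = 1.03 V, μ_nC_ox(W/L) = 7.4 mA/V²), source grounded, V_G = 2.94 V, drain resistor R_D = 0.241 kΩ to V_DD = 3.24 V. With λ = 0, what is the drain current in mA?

I_D = 9.71 mA

V_GS = V_G = 2.94 V, so V_ov = 2.94 − 1.03 = 1.91 V.
Assume saturation: I_D = ½ k_n V_ov² = 0.5 × 7.4 × 1.91² = 13.5 mA, giving V_DS = V_DD − I_D R_D = 3.24 − 13.5 × 0.241 = -0.013 V.
But -0.013 V < V_ov = 1.91 V, so the device is actually in triode.
In triode I_D = k_n[V_ov V_DS − ½ V_DS²] and I_D = (V_DD − V_DS)/R_D. Equating: 0.892 V_DS² − 4.406 V_DS + 3.24 = 0, giving V_DS = 0.899 V (the root below V_ov).
I_D = (3.24 − 0.899) / 0.241 = 9.71 mA.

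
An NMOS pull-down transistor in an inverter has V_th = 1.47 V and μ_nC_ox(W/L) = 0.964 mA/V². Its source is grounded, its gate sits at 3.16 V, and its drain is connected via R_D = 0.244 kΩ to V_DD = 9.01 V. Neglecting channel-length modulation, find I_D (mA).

V_GS = V_G = 3.16 V, so V_ov = 3.16 − 1.47 = 1.69 V.
Assume saturation: I_D = ½ k_n V_ov² = 0.5 × 0.964 × 1.69² = 1.38 mA, giving V_DS = V_DD − I_D R_D = 9.01 − 1.38 × 0.244 = 8.67 V.
V_DS = 8.67 V ≥ V_ov = 1.69 V, confirming saturation.

I_D = 1.38 mA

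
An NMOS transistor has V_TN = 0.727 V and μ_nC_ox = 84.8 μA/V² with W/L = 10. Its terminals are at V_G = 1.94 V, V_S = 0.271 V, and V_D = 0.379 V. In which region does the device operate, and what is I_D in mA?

Triode; I_D = 0.0813 mA

V_GS = V_G − V_S = 1.94 − 0.271 = 1.67 V; V_DS = V_D − V_S = 0.379 − 0.271 = 0.108 V.
k_n = μ_nC_ox · (W/L) = 0.848 mA/V².
V_ov = V_GS − V_TN = 1.67 − 0.727 = 0.942 V.
Since V_DS = 0.108 V < V_ov = 0.942 V, the device is in the triode region.
I_D = k_n [V_ov · V_DS − ½ V_DS²] = 0.848 × [0.942 × 0.108 − 0.5 × 0.108²] = 0.0813 mA.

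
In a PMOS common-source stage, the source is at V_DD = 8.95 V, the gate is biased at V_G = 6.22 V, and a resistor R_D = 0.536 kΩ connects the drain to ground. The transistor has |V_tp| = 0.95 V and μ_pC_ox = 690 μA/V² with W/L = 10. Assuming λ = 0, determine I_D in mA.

I_D = 10.9 mA

V_SG = V_DD − V_G = 8.95 − 6.22 = 2.73 V, so V_ov = 2.73 − 0.95 = 1.78 V.
k_p = μ_pC_ox · (W/L) = 6.9 mA/V².
Assume saturation: I_D = ½ k_p V_ov² = 0.5 × 6.9 × 1.78² = 10.9 mA, giving V_SD = V_DD − I_D R_D = 8.95 − 10.9 × 0.536 = 3.09 V.
V_SD = 3.09 V ≥ V_ov = 1.78 V, confirming saturation.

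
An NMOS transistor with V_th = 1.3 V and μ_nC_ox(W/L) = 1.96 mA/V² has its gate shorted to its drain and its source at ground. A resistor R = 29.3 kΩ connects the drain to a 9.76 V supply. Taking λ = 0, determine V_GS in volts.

V_GS = 1.83 V

With gate tied to drain, V_GS = V_DS ≥ V_GS − V_th, so the device is in saturation.
KCL at the drain: ½ k_n (V_GS − V_th)² = (V_DD − V_GS)/R.
Let x = V_GS − 1.3. Then 28.7 x² + x − 8.46 = 0, giving x = 0.526 V (positive root), so V_GS = 1.83 V.
I_D = (V_DD − V_GS)/R = (9.76 − 1.83) / 29.3 = 0.271 mA.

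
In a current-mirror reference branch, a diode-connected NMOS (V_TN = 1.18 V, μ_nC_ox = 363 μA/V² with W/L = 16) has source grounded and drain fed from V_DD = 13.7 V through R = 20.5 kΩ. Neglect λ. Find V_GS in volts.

V_GS = 1.63 V

With gate tied to drain, V_GS = V_DS ≥ V_GS − V_TN, so the device is in saturation.
k_n = μ_nC_ox · (W/L) = 5.808 mA/V².
KCL at the drain: ½ k_n (V_GS − V_TN)² = (V_DD − V_GS)/R.
Let x = V_GS − 1.18. Then 59.5 x² + x − 12.52 = 0, giving x = 0.45 V (positive root), so V_GS = 1.63 V.
I_D = (V_DD − V_GS)/R = (13.7 − 1.63) / 20.5 = 0.589 mA.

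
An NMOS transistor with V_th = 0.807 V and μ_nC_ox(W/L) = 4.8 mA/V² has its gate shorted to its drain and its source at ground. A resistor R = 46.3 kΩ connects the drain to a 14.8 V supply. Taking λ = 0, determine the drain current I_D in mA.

I_D = 0.295 mA

With gate tied to drain, V_GS = V_DS ≥ V_GS − V_th, so the device is in saturation.
KCL at the drain: ½ k_n (V_GS − V_th)² = (V_DD − V_GS)/R.
Let x = V_GS − 0.807. Then 111 x² + x − 13.99 = 0, giving x = 0.35 V (positive root), so V_GS = 1.16 V.
I_D = (V_DD − V_GS)/R = (14.8 − 1.16) / 46.3 = 0.295 mA.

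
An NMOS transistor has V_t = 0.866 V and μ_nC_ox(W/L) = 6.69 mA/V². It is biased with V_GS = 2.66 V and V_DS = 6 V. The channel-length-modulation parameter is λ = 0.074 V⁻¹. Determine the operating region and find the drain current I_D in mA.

V_ov = V_GS − V_t = 2.66 − 0.866 = 1.79 V.
Since V_DS = 6 V ≥ V_ov = 1.79 V, the device is in saturation.
I_D = ½ k_n V_ov² (1 + λ V_DS) = 0.5 × 6.69 × 1.79² × (1 + 0.074 × 6) = 15.5 mA.

Saturation; I_D = 15.5 mA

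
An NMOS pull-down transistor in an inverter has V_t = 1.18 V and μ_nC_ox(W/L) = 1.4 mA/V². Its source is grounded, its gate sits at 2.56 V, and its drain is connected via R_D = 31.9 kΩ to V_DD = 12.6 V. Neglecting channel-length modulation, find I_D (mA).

I_D = 0.388 mA

V_GS = V_G = 2.56 V, so V_ov = 2.56 − 1.18 = 1.38 V.
Assume saturation: I_D = ½ k_n V_ov² = 0.5 × 1.4 × 1.38² = 1.33 mA, giving V_DS = V_DD − I_D R_D = 12.6 − 1.33 × 31.9 = -29.9 V.
But -29.9 V < V_ov = 1.38 V, so the device is actually in triode.
In triode I_D = k_n[V_ov V_DS − ½ V_DS²] and I_D = (V_DD − V_DS)/R_D. Equating: 22.3 V_DS² − 62.63 V_DS + 12.6 = 0, giving V_DS = 0.218 V (the root below V_ov).
I_D = (12.6 − 0.218) / 31.9 = 0.388 mA.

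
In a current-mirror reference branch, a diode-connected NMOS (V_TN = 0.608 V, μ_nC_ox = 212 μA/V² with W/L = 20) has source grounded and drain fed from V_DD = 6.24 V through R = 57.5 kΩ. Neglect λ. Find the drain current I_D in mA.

With gate tied to drain, V_GS = V_DS ≥ V_GS − V_TN, so the device is in saturation.
k_n = μ_nC_ox · (W/L) = 4.24 mA/V².
KCL at the drain: ½ k_n (V_GS − V_TN)² = (V_DD − V_GS)/R.
Let x = V_GS − 0.608. Then 122 x² + x − 5.632 = 0, giving x = 0.211 V (positive root), so V_GS = 0.819 V.
I_D = (V_DD − V_GS)/R = (6.24 − 0.819) / 57.5 = 0.0943 mA.

I_D = 0.0943 mA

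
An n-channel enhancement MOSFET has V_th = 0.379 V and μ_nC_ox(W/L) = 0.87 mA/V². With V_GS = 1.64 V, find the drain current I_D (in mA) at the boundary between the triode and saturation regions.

At the boundary V_DS = V_ov = V_GS − V_th = 1.64 − 0.379 = 1.26 V.
I_D = ½ k_n V_ov² = 0.5 × 0.87 × 1.26² = 0.692 mA.

I_D = 0.692 mA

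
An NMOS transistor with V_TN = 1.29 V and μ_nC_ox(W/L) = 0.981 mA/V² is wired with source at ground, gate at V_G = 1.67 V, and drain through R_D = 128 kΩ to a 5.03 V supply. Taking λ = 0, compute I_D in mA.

I_D = 0.0383 mA

V_GS = V_G = 1.67 V, so V_ov = 1.67 − 1.29 = 0.38 V.
Assume saturation: I_D = ½ k_n V_ov² = 0.5 × 0.981 × 0.38² = 0.0708 mA, giving V_DS = V_DD − I_D R_D = 5.03 − 0.0708 × 128 = -4.04 V.
But -4.04 V < V_ov = 0.38 V, so the device is actually in triode.
In triode I_D = k_n[V_ov V_DS − ½ V_DS²] and I_D = (V_DD − V_DS)/R_D. Equating: 62.8 V_DS² − 48.72 V_DS + 5.03 = 0, giving V_DS = 0.123 V (the root below V_ov).
I_D = (5.03 − 0.123) / 128 = 0.0383 mA.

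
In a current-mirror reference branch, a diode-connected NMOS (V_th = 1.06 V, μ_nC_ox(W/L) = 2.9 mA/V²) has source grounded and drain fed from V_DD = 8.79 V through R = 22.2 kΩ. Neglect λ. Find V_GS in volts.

V_GS = 1.53 V

With gate tied to drain, V_GS = V_DS ≥ V_GS − V_th, so the device is in saturation.
KCL at the drain: ½ k_n (V_GS − V_th)² = (V_DD − V_GS)/R.
Let x = V_GS − 1.06. Then 32.2 x² + x − 7.73 = 0, giving x = 0.475 V (positive root), so V_GS = 1.53 V.
I_D = (V_DD − V_GS)/R = (8.79 − 1.53) / 22.2 = 0.327 mA.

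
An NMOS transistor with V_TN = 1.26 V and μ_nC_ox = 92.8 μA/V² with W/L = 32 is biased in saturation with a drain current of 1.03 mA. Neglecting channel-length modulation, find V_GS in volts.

V_GS = 2.09 V

k_n = μ_nC_ox · (W/L) = 2.97 mA/V².
In saturation I_D = ½ k_n (V_GS − V_TN)², so V_GS − V_TN = √(2 I_D / k_n) = √(2 × 1.03 / 2.97) = 0.833 V.
V_GS = 1.26 + 0.833 = 2.09 V.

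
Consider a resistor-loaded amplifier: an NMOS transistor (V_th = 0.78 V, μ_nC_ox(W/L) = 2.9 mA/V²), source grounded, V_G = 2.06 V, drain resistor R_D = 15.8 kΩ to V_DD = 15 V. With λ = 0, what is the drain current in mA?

V_GS = V_G = 2.06 V, so V_ov = 2.06 − 0.78 = 1.28 V.
Assume saturation: I_D = ½ k_n V_ov² = 0.5 × 2.9 × 1.28² = 2.38 mA, giving V_DS = V_DD − I_D R_D = 15 − 2.38 × 15.8 = -22.5 V.
But -22.5 V < V_ov = 1.28 V, so the device is actually in triode.
In triode I_D = k_n[V_ov V_DS − ½ V_DS²] and I_D = (V_DD − V_DS)/R_D. Equating: 22.9 V_DS² − 59.65 V_DS + 15 = 0, giving V_DS = 0.282 V (the root below V_ov).
I_D = (15 − 0.282) / 15.8 = 0.932 mA.

I_D = 0.932 mA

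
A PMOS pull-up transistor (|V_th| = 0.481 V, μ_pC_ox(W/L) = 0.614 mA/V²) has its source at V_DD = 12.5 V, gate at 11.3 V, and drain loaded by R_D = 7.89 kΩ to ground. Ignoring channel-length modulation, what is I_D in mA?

V_SG = V_DD − V_G = 12.5 − 11.3 = 1.2 V, so V_ov = 1.2 − 0.481 = 0.719 V.
Assume saturation: I_D = ½ k_p V_ov² = 0.5 × 0.614 × 0.719² = 0.159 mA, giving V_SD = V_DD − I_D R_D = 12.5 − 0.159 × 7.89 = 11.2 V.
V_SD = 11.2 V ≥ V_ov = 0.719 V, confirming saturation.

I_D = 0.159 mA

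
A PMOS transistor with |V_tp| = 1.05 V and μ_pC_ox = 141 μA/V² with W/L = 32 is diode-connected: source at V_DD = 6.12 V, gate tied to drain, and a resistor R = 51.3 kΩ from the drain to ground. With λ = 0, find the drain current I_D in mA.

I_D = 0.0948 mA

With gate tied to drain, V_SG = V_SD ≥ V_SG − |V_tp|, so the device is in saturation.
k_p = μ_pC_ox · (W/L) = 4.512 mA/V².
KCL at the drain: ½ k_p (V_SG − |V_tp|)² = (V_DD − V_SG)/R.
Let x = V_SG − 1.05. Then 116 x² + x − 5.07 = 0, giving x = 0.205 V (positive root), so V_SG = 1.26 V.
I_D = (V_DD − V_SG)/R = (6.12 − 1.26) / 51.3 = 0.0948 mA.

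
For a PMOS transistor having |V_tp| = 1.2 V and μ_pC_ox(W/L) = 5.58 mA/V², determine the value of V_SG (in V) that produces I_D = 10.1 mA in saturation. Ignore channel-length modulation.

In saturation I_D = ½ k_p (V_SG − |V_tp|)², so V_SG − |V_tp| = √(2 I_D / k_p) = √(2 × 10.1 / 5.58) = 1.9 V.
V_SG = 1.2 + 1.9 = 3.1 V.

V_SG = 3.10 V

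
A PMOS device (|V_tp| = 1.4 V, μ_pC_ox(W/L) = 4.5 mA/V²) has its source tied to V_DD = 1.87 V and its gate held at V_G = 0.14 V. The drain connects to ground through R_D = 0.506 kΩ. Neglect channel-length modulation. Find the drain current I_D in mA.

V_SG = V_DD − V_G = 1.87 − 0.14 = 1.73 V, so V_ov = 1.73 − 1.4 = 0.33 V.
Assume saturation: I_D = ½ k_p V_ov² = 0.5 × 4.5 × 0.33² = 0.245 mA, giving V_SD = V_DD − I_D R_D = 1.87 − 0.245 × 0.506 = 1.75 V.
V_SD = 1.75 V ≥ V_ov = 0.33 V, confirming saturation.

I_D = 0.245 mA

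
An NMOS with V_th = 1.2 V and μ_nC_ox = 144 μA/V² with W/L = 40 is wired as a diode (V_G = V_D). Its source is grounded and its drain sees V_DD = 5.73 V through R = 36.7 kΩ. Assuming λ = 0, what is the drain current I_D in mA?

With gate tied to drain, V_GS = V_DS ≥ V_GS − V_th, so the device is in saturation.
k_n = μ_nC_ox · (W/L) = 5.76 mA/V².
KCL at the drain: ½ k_n (V_GS − V_th)² = (V_DD − V_GS)/R.
Let x = V_GS − 1.2. Then 106 x² + x − 4.53 = 0, giving x = 0.202 V (positive root), so V_GS = 1.4 V.
I_D = (V_DD − V_GS)/R = (5.73 − 1.4) / 36.7 = 0.118 mA.

I_D = 0.118 mA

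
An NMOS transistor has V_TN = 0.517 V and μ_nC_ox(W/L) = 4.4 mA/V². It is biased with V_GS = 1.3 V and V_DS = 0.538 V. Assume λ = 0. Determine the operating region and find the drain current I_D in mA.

V_ov = V_GS − V_TN = 1.3 − 0.517 = 0.783 V.
Since V_DS = 0.538 V < V_ov = 0.783 V, the device is in the triode region.
I_D = k_n [V_ov · V_DS − ½ V_DS²] = 4.4 × [0.783 × 0.538 − 0.5 × 0.538²] = 1.22 mA.

Triode; I_D = 1.22 mA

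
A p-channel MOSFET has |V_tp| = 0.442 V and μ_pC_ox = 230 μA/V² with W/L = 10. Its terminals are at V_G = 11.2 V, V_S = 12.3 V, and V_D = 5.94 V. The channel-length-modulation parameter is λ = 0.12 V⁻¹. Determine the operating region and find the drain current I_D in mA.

V_SG = V_S − V_G = 12.3 − 11.2 = 1.1 V; V_SD = V_S − V_D = 12.3 − 5.94 = 6.36 V.
k_p = μ_pC_ox · (W/L) = 2.3 mA/V².
V_ov = V_SG − |V_tp| = 1.1 − 0.442 = 0.658 V.
Since V_SD = 6.36 V ≥ V_ov = 0.658 V, the device is in saturation.
I_D = ½ k_p V_ov² (1 + λ V_SD) = 0.5 × 2.3 × 0.658² × (1 + 0.12 × 6.36) = 0.878 mA.

Saturation; I_D = 0.878 mA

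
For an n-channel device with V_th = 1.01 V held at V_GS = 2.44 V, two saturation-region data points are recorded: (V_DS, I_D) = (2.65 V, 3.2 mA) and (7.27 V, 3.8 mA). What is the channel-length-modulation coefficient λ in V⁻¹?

With V_GS fixed, I_D ∝ (1 + λ V_DS) in saturation, so I_D2/I_D1 = (1 + λ V_DS2)/(1 + λ V_DS1).
3.8/3.2 = 1.187 = (1 + 7.27 λ)/(1 + 2.65 λ).
Solving: λ (I_D1 V_DS2 − I_D2 V_DS1) = I_D2 − I_D1, so λ = (3.8 − 3.2) / (3.2 × 7.27 − 3.8 × 2.65) = 0.6 / 13.2 = 0.0455 V⁻¹.

λ = 0.0455 V⁻¹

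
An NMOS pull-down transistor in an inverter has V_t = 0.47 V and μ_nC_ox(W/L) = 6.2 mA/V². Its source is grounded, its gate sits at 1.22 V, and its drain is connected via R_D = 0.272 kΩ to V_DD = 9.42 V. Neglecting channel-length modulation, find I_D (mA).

V_GS = V_G = 1.22 V, so V_ov = 1.22 − 0.47 = 0.75 V.
Assume saturation: I_D = ½ k_n V_ov² = 0.5 × 6.2 × 0.75² = 1.74 mA, giving V_DS = V_DD − I_D R_D = 9.42 − 1.74 × 0.272 = 8.95 V.
V_DS = 8.95 V ≥ V_ov = 0.75 V, confirming saturation.

I_D = 1.74 mA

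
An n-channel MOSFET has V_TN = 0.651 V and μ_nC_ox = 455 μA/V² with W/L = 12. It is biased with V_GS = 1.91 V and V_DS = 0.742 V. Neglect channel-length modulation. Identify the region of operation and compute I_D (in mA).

Triode; I_D = 3.60 mA

k_n = μ_nC_ox · (W/L) = 5.46 mA/V².
V_ov = V_GS − V_TN = 1.91 − 0.651 = 1.26 V.
Since V_DS = 0.742 V < V_ov = 1.26 V, the device is in the triode region.
I_D = k_n [V_ov · V_DS − ½ V_DS²] = 5.46 × [1.26 × 0.742 − 0.5 × 0.742²] = 3.6 mA.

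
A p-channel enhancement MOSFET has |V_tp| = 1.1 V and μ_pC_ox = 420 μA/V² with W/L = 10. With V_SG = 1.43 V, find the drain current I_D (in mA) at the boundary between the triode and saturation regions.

At the boundary V_SD = V_ov = V_SG − |V_tp| = 1.43 − 1.1 = 0.33 V.
k_p = μ_pC_ox · (W/L) = 4.2 mA/V².
I_D = ½ k_p V_ov² = 0.5 × 4.2 × 0.33² = 0.229 mA.

I_D = 0.229 mA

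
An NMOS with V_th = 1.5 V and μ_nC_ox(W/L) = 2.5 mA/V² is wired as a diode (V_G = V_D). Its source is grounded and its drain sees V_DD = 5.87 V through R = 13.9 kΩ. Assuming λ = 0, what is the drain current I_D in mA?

With gate tied to drain, V_GS = V_DS ≥ V_GS − V_th, so the device is in saturation.
KCL at the drain: ½ k_n (V_GS − V_th)² = (V_DD − V_GS)/R.
Let x = V_GS − 1.5. Then 17.4 x² + x − 4.37 = 0, giving x = 0.474 V (positive root), so V_GS = 1.97 V.
I_D = (V_DD − V_GS)/R = (5.87 − 1.97) / 13.9 = 0.28 mA.

I_D = 0.280 mA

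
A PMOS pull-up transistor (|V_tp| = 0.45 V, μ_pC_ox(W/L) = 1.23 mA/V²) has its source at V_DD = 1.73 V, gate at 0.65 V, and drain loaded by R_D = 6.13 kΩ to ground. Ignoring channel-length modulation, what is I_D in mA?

V_SG = V_DD − V_G = 1.73 − 0.65 = 1.08 V, so V_ov = 1.08 − 0.45 = 0.63 V.
Assume saturation: I_D = ½ k_p V_ov² = 0.5 × 1.23 × 0.63² = 0.244 mA, giving V_SD = V_DD − I_D R_D = 1.73 − 0.244 × 6.13 = 0.234 V.
But 0.234 V < V_ov = 0.63 V, so the device is actually in triode.
In triode I_D = k_p[V_ov V_SD − ½ V_SD²] and I_D = (V_DD − V_SD)/R_D. Equating: 3.77 V_SD² − 5.75 V_SD + 1.73 = 0, giving V_SD = 0.412 V (the root below V_ov).
I_D = (1.73 − 0.412) / 6.13 = 0.215 mA.

I_D = 0.215 mA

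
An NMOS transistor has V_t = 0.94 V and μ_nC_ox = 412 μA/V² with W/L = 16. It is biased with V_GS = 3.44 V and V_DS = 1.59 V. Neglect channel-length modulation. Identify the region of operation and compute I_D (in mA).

k_n = μ_nC_ox · (W/L) = 6.592 mA/V².
V_ov = V_GS − V_t = 3.44 − 0.94 = 2.5 V.
Since V_DS = 1.59 V < V_ov = 2.5 V, the device is in the triode region.
I_D = k_n [V_ov · V_DS − ½ V_DS²] = 6.592 × [2.5 × 1.59 − 0.5 × 1.59²] = 17.9 mA.

Triode; I_D = 17.9 mA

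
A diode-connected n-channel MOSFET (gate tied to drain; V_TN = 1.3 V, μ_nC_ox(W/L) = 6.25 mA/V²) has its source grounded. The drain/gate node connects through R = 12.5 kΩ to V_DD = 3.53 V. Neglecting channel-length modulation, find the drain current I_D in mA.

I_D = 0.160 mA

With gate tied to drain, V_GS = V_DS ≥ V_GS − V_TN, so the device is in saturation.
KCL at the drain: ½ k_n (V_GS − V_TN)² = (V_DD − V_GS)/R.
Let x = V_GS − 1.3. Then 39.1 x² + x − 2.23 = 0, giving x = 0.226 V (positive root), so V_GS = 1.53 V.
I_D = (V_DD − V_GS)/R = (3.53 − 1.53) / 12.5 = 0.16 mA.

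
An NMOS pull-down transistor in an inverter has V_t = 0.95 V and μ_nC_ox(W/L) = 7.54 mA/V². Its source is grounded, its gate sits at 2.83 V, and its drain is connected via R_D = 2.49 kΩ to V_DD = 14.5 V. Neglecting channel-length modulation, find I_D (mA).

I_D = 5.64 mA

V_GS = V_G = 2.83 V, so V_ov = 2.83 − 0.95 = 1.88 V.
Assume saturation: I_D = ½ k_n V_ov² = 0.5 × 7.54 × 1.88² = 13.3 mA, giving V_DS = V_DD − I_D R_D = 14.5 − 13.3 × 2.49 = -18.7 V.
But -18.7 V < V_ov = 1.88 V, so the device is actually in triode.
In triode I_D = k_n[V_ov V_DS − ½ V_DS²] and I_D = (V_DD − V_DS)/R_D. Equating: 9.39 V_DS² − 36.3 V_DS + 14.5 = 0, giving V_DS = 0.452 V (the root below V_ov).
I_D = (14.5 − 0.452) / 2.49 = 5.64 mA.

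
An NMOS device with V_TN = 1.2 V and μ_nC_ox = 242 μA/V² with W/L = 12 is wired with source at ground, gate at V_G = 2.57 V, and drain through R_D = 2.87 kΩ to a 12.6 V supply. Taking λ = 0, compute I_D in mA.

I_D = 2.73 mA

V_GS = V_G = 2.57 V, so V_ov = 2.57 − 1.2 = 1.37 V.
k_n = μ_nC_ox · (W/L) = 2.904 mA/V².
Assume saturation: I_D = ½ k_n V_ov² = 0.5 × 2.904 × 1.37² = 2.73 mA, giving V_DS = V_DD − I_D R_D = 12.6 − 2.73 × 2.87 = 4.78 V.
V_DS = 4.78 V ≥ V_ov = 1.37 V, confirming saturation.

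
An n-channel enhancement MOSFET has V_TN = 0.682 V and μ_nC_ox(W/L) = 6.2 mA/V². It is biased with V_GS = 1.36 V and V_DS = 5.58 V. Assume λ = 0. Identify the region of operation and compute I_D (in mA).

V_ov = V_GS − V_TN = 1.36 − 0.682 = 0.678 V.
Since V_DS = 5.58 V ≥ V_ov = 0.678 V, the device is in saturation.
I_D = ½ k_n V_ov² = 0.5 × 6.2 × 0.678² = 1.43 mA.

Saturation; I_D = 1.43 mA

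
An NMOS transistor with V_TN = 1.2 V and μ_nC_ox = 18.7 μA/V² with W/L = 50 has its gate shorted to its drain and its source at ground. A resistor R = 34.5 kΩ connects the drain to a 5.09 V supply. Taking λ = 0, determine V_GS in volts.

With gate tied to drain, V_GS = V_DS ≥ V_GS − V_TN, so the device is in saturation.
k_n = μ_nC_ox · (W/L) = 0.935 mA/V².
KCL at the drain: ½ k_n (V_GS − V_TN)² = (V_DD − V_GS)/R.
Let x = V_GS − 1.2. Then 16.1 x² + x − 3.89 = 0, giving x = 0.461 V (positive root), so V_GS = 1.66 V.
I_D = (V_DD − V_GS)/R = (5.09 − 1.66) / 34.5 = 0.0994 mA.

V_GS = 1.66 V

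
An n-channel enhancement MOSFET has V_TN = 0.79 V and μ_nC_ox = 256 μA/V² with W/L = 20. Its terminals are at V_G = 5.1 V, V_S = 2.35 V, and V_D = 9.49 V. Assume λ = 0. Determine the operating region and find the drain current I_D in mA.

Saturation; I_D = 9.83 mA

V_GS = V_G − V_S = 5.1 − 2.35 = 2.75 V; V_DS = V_D − V_S = 9.49 − 2.35 = 7.14 V.
k_n = μ_nC_ox · (W/L) = 5.12 mA/V².
V_ov = V_GS − V_TN = 2.75 − 0.79 = 1.96 V.
Since V_DS = 7.14 V ≥ V_ov = 1.96 V, the device is in saturation.
I_D = ½ k_n V_ov² = 0.5 × 5.12 × 1.96² = 9.83 mA.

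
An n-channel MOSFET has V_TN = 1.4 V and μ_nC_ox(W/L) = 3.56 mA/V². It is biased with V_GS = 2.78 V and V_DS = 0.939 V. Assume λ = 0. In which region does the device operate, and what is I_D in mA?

V_ov = V_GS − V_TN = 2.78 − 1.4 = 1.38 V.
Since V_DS = 0.939 V < V_ov = 1.38 V, the device is in the triode region.
I_D = k_n [V_ov · V_DS − ½ V_DS²] = 3.56 × [1.38 × 0.939 − 0.5 × 0.939²] = 3.04 mA.

Triode; I_D = 3.04 mA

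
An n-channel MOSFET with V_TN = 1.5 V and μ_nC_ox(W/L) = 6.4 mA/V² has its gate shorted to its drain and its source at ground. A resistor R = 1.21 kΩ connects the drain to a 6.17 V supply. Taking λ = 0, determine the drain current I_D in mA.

I_D = 3.05 mA

With gate tied to drain, V_GS = V_DS ≥ V_GS − V_TN, so the device is in saturation.
KCL at the drain: ½ k_n (V_GS − V_TN)² = (V_DD − V_GS)/R.
Let x = V_GS − 1.5. Then 3.87 x² + x − 4.67 = 0, giving x = 0.977 V (positive root), so V_GS = 2.48 V.
I_D = (V_DD − V_GS)/R = (6.17 − 2.48) / 1.21 = 3.05 mA.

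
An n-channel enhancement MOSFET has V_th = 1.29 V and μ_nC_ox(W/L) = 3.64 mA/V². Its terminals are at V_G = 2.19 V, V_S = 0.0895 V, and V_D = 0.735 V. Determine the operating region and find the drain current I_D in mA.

V_GS = V_G − V_S = 2.19 − 0.0895 = 2.1 V; V_DS = V_D − V_S = 0.735 − 0.0895 = 0.645 V.
V_ov = V_GS − V_th = 2.1 − 1.29 = 0.81 V.
Since V_DS = 0.645 V < V_ov = 0.81 V, the device is in the triode region.
I_D = k_n [V_ov · V_DS − ½ V_DS²] = 3.64 × [0.81 × 0.645 − 0.5 × 0.645²] = 1.15 mA.

Triode; I_D = 1.15 mA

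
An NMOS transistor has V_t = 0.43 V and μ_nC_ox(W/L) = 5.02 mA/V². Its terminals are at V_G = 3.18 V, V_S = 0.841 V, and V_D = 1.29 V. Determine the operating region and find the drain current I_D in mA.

V_GS = V_G − V_S = 3.18 − 0.841 = 2.34 V; V_DS = V_D − V_S = 1.29 − 0.841 = 0.449 V.
V_ov = V_GS − V_t = 2.34 − 0.43 = 1.91 V.
Since V_DS = 0.449 V < V_ov = 1.91 V, the device is in the triode region.
I_D = k_n [V_ov · V_DS − ½ V_DS²] = 5.02 × [1.91 × 0.449 − 0.5 × 0.449²] = 3.8 mA.

Triode; I_D = 3.80 mA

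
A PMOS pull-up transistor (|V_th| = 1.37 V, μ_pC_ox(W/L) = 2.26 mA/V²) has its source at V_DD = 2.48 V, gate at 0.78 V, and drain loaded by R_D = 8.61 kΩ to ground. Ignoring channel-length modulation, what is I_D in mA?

V_SG = V_DD − V_G = 2.48 − 0.78 = 1.7 V, so V_ov = 1.7 − 1.37 = 0.33 V.
Assume saturation: I_D = ½ k_p V_ov² = 0.5 × 2.26 × 0.33² = 0.123 mA, giving V_SD = V_DD − I_D R_D = 2.48 − 0.123 × 8.61 = 1.42 V.
V_SD = 1.42 V ≥ V_ov = 0.33 V, confirming saturation.

I_D = 0.123 mA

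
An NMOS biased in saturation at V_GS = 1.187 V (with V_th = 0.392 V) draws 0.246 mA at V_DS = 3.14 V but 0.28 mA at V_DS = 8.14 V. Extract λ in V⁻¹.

λ = 0.0303 V⁻¹

With V_GS fixed, I_D ∝ (1 + λ V_DS) in saturation, so I_D2/I_D1 = (1 + λ V_DS2)/(1 + λ V_DS1).
0.28/0.246 = 1.138 = (1 + 8.14 λ)/(1 + 3.14 λ).
Solving: λ (I_D1 V_DS2 − I_D2 V_DS1) = I_D2 − I_D1, so λ = (0.28 − 0.246) / (0.246 × 8.14 − 0.28 × 3.14) = 0.034 / 1.12 = 0.0303 V⁻¹.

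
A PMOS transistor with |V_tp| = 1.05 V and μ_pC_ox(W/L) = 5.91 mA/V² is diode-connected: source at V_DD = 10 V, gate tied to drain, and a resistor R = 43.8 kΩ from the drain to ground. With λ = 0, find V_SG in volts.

V_SG = 1.31 V

With gate tied to drain, V_SG = V_SD ≥ V_SG − |V_tp|, so the device is in saturation.
KCL at the drain: ½ k_p (V_SG − |V_tp|)² = (V_DD − V_SG)/R.
Let x = V_SG − 1.05. Then 129 x² + x − 8.95 = 0, giving x = 0.259 V (positive root), so V_SG = 1.31 V.
I_D = (V_DD − V_SG)/R = (10 − 1.31) / 43.8 = 0.198 mA.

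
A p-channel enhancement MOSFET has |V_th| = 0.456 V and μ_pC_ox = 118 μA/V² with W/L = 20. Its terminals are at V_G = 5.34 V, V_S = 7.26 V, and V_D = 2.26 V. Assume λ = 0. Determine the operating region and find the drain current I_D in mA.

V_SG = V_S − V_G = 7.26 − 5.34 = 1.92 V; V_SD = V_S − V_D = 7.26 − 2.26 = 5 V.
k_p = μ_pC_ox · (W/L) = 2.36 mA/V².
V_ov = V_SG − |V_th| = 1.92 − 0.456 = 1.46 V.
Since V_SD = 5 V ≥ V_ov = 1.46 V, the device is in saturation.
I_D = ½ k_p V_ov² = 0.5 × 2.36 × 1.46² = 2.53 mA.

Saturation; I_D = 2.53 mA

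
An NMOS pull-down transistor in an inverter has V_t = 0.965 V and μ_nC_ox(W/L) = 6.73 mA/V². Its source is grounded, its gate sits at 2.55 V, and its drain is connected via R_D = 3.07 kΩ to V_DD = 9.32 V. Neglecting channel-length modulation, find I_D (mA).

V_GS = V_G = 2.55 V, so V_ov = 2.55 − 0.965 = 1.58 V.
Assume saturation: I_D = ½ k_n V_ov² = 0.5 × 6.73 × 1.58² = 8.45 mA, giving V_DS = V_DD − I_D R_D = 9.32 − 8.45 × 3.07 = -16.6 V.
But -16.6 V < V_ov = 1.58 V, so the device is actually in triode.
In triode I_D = k_n[V_ov V_DS − ½ V_DS²] and I_D = (V_DD − V_DS)/R_D. Equating: 10.3 V_DS² − 33.75 V_DS + 9.32 = 0, giving V_DS = 0.305 V (the root below V_ov).
I_D = (9.32 − 0.305) / 3.07 = 2.94 mA.

I_D = 2.94 mA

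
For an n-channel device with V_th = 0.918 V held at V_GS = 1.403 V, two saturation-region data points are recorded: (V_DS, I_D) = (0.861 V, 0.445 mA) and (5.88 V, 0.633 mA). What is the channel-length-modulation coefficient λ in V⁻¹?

λ = 0.0908 V⁻¹

With V_GS fixed, I_D ∝ (1 + λ V_DS) in saturation, so I_D2/I_D1 = (1 + λ V_DS2)/(1 + λ V_DS1).
0.633/0.445 = 1.422 = (1 + 5.88 λ)/(1 + 0.861 λ).
Solving: λ (I_D1 V_DS2 − I_D2 V_DS1) = I_D2 − I_D1, so λ = (0.633 − 0.445) / (0.445 × 5.88 − 0.633 × 0.861) = 0.188 / 2.07 = 0.0908 V⁻¹.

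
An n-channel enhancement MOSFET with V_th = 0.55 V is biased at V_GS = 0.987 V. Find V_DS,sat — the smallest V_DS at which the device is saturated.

V_DS,sat = 0.437 V

The boundary between triode and saturation is V_DS = V_GS − V_th = V_ov.
V_ov = 0.987 − 0.55 = 0.437 V.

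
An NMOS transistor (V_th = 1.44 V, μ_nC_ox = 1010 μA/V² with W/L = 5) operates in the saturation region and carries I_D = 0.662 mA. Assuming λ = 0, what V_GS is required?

V_GS = 1.95 V

k_n = μ_nC_ox · (W/L) = 5.05 mA/V².
In saturation I_D = ½ k_n (V_GS − V_th)², so V_GS − V_th = √(2 I_D / k_n) = √(2 × 0.662 / 5.05) = 0.512 V.
V_GS = 1.44 + 0.512 = 1.95 V.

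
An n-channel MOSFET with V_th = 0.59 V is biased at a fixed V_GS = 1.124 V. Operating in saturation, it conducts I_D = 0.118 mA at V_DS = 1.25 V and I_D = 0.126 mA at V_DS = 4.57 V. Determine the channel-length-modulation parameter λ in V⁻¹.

With V_GS fixed, I_D ∝ (1 + λ V_DS) in saturation, so I_D2/I_D1 = (1 + λ V_DS2)/(1 + λ V_DS1).
0.126/0.118 = 1.068 = (1 + 4.57 λ)/(1 + 1.25 λ).
Solving: λ (I_D1 V_DS2 − I_D2 V_DS1) = I_D2 − I_D1, so λ = (0.126 − 0.118) / (0.118 × 4.57 − 0.126 × 1.25) = 0.008 / 0.382 = 0.021 V⁻¹.

λ = 0.0210 V⁻¹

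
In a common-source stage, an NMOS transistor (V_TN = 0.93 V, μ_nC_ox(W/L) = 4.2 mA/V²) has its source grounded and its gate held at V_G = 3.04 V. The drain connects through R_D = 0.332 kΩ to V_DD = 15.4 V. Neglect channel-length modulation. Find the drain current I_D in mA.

V_GS = V_G = 3.04 V, so V_ov = 3.04 − 0.93 = 2.11 V.
Assume saturation: I_D = ½ k_n V_ov² = 0.5 × 4.2 × 2.11² = 9.35 mA, giving V_DS = V_DD − I_D R_D = 15.4 − 9.35 × 0.332 = 12.3 V.
V_DS = 12.3 V ≥ V_ov = 2.11 V, confirming saturation.

I_D = 9.35 mA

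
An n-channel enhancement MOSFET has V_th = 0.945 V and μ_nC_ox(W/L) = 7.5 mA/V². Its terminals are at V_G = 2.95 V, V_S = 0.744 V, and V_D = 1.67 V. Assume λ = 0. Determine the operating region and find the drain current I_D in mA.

Triode; I_D = 5.54 mA

V_GS = V_G − V_S = 2.95 − 0.744 = 2.21 V; V_DS = V_D − V_S = 1.67 − 0.744 = 0.926 V.
V_ov = V_GS − V_th = 2.21 − 0.945 = 1.26 V.
Since V_DS = 0.926 V < V_ov = 1.26 V, the device is in the triode region.
I_D = k_n [V_ov · V_DS − ½ V_DS²] = 7.5 × [1.26 × 0.926 − 0.5 × 0.926²] = 5.54 mA.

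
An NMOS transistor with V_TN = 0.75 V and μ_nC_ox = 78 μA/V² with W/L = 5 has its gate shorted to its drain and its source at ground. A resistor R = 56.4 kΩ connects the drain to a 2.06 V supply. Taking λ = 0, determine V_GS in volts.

V_GS = 1.05 V

With gate tied to drain, V_GS = V_DS ≥ V_GS − V_TN, so the device is in saturation.
k_n = μ_nC_ox · (W/L) = 0.39 mA/V².
KCL at the drain: ½ k_n (V_GS − V_TN)² = (V_DD − V_GS)/R.
Let x = V_GS − 0.75. Then 11 x² + x − 1.31 = 0, giving x = 0.303 V (positive root), so V_GS = 1.05 V.
I_D = (V_DD − V_GS)/R = (2.06 − 1.05) / 56.4 = 0.0179 mA.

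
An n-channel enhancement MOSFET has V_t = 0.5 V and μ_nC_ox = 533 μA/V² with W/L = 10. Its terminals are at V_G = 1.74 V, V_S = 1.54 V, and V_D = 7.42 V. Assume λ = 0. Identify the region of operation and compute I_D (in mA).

Cutoff; I_D = 0 mA

V_GS = V_G − V_S = 1.74 − 1.54 = 0.2 V; V_DS = V_D − V_S = 7.42 − 1.54 = 5.88 V.
V_GS = 0.2 V < V_t = 0.5 V, so the transistor is in cutoff.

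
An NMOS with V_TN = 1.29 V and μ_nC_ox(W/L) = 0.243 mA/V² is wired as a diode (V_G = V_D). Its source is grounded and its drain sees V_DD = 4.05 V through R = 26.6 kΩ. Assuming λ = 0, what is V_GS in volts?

With gate tied to drain, V_GS = V_DS ≥ V_GS − V_TN, so the device is in saturation.
KCL at the drain: ½ k_n (V_GS − V_TN)² = (V_DD − V_GS)/R.
Let x = V_GS − 1.29. Then 3.23 x² + x − 2.76 = 0, giving x = 0.782 V (positive root), so V_GS = 2.07 V.
I_D = (V_DD − V_GS)/R = (4.05 − 2.07) / 26.6 = 0.0744 mA.

V_GS = 2.07 V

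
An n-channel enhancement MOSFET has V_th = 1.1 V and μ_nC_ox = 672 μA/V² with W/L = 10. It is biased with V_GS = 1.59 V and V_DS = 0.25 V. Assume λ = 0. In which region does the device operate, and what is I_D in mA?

Triode; I_D = 0.613 mA

k_n = μ_nC_ox · (W/L) = 6.72 mA/V².
V_ov = V_GS − V_th = 1.59 − 1.1 = 0.49 V.
Since V_DS = 0.25 V < V_ov = 0.49 V, the device is in the triode region.
I_D = k_n [V_ov · V_DS − ½ V_DS²] = 6.72 × [0.49 × 0.25 − 0.5 × 0.25²] = 0.613 mA.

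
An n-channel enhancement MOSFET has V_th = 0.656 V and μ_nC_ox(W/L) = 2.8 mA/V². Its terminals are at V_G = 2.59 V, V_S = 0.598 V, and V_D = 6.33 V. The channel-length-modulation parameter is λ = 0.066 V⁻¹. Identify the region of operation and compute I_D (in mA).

Saturation; I_D = 3.44 mA

V_GS = V_G − V_S = 2.59 − 0.598 = 1.99 V; V_DS = V_D − V_S = 6.33 − 0.598 = 5.73 V.
V_ov = V_GS − V_th = 1.99 − 0.656 = 1.34 V.
Since V_DS = 5.73 V ≥ V_ov = 1.34 V, the device is in saturation.
I_D = ½ k_n V_ov² (1 + λ V_DS) = 0.5 × 2.8 × 1.34² × (1 + 0.066 × 5.73) = 3.44 mA.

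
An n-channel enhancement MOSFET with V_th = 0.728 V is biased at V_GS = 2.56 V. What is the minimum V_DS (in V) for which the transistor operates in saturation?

The boundary between triode and saturation is V_DS = V_GS − V_th = V_ov.
V_ov = 2.56 − 0.728 = 1.83 V.

V_DS,sat = 1.83 V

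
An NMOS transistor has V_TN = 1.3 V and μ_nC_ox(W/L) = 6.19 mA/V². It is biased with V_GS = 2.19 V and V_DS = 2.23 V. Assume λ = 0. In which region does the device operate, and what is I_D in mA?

Saturation; I_D = 2.45 mA

V_ov = V_GS − V_TN = 2.19 − 1.3 = 0.89 V.
Since V_DS = 2.23 V ≥ V_ov = 0.89 V, the device is in saturation.
I_D = ½ k_n V_ov² = 0.5 × 6.19 × 0.89² = 2.45 mA.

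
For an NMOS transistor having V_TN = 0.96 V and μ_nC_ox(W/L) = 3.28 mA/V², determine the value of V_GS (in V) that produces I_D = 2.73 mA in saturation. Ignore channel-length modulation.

V_GS = 2.25 V

In saturation I_D = ½ k_n (V_GS − V_TN)², so V_GS − V_TN = √(2 I_D / k_n) = √(2 × 2.73 / 3.28) = 1.29 V.
V_GS = 0.96 + 1.29 = 2.25 V.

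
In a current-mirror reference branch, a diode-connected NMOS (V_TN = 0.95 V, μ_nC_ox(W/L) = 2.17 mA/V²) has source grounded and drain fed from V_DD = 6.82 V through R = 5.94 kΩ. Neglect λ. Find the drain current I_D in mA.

With gate tied to drain, V_GS = V_DS ≥ V_GS − V_TN, so the device is in saturation.
KCL at the drain: ½ k_n (V_GS − V_TN)² = (V_DD − V_GS)/R.
Let x = V_GS − 0.95. Then 6.44 x² + x − 5.87 = 0, giving x = 0.88 V (positive root), so V_GS = 1.83 V.
I_D = (V_DD − V_GS)/R = (6.82 − 1.83) / 5.94 = 0.84 mA.

I_D = 0.840 mA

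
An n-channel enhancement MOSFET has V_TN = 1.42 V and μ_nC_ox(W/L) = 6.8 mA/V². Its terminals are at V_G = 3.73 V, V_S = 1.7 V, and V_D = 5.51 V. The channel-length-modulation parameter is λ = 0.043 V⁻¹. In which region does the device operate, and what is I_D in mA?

V_GS = V_G − V_S = 3.73 − 1.7 = 2.03 V; V_DS = V_D − V_S = 5.51 − 1.7 = 3.81 V.
V_ov = V_GS − V_TN = 2.03 − 1.42 = 0.61 V.
Since V_DS = 3.81 V ≥ V_ov = 0.61 V, the device is in saturation.
I_D = ½ k_n V_ov² (1 + λ V_DS) = 0.5 × 6.8 × 0.61² × (1 + 0.043 × 3.81) = 1.47 mA.

Saturation; I_D = 1.47 mA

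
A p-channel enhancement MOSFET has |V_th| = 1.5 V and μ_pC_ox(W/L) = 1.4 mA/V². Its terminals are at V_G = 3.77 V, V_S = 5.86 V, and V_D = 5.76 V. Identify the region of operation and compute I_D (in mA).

V_SG = V_S − V_G = 5.86 − 3.77 = 2.09 V; V_SD = V_S − V_D = 5.86 − 5.76 = 0.1 V.
V_ov = V_SG − |V_th| = 2.09 − 1.5 = 0.59 V.
Since V_SD = 0.1 V < V_ov = 0.59 V, the device is in the triode region.
I_D = k_p [V_ov · V_SD − ½ V_SD²] = 1.4 × [0.59 × 0.1 − 0.5 × 0.1²] = 0.0756 mA.

Triode; I_D = 0.0756 mA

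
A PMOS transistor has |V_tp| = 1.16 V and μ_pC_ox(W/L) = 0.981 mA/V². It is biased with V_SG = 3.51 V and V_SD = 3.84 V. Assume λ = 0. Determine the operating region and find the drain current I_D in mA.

V_ov = V_SG − |V_tp| = 3.51 − 1.16 = 2.35 V.
Since V_SD = 3.84 V ≥ V_ov = 2.35 V, the device is in saturation.
I_D = ½ k_p V_ov² = 0.5 × 0.981 × 2.35² = 2.71 mA.

Saturation; I_D = 2.71 mA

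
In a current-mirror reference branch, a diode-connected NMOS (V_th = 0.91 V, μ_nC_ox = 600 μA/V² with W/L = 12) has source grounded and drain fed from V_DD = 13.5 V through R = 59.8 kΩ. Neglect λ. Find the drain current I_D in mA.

I_D = 0.207 mA

With gate tied to drain, V_GS = V_DS ≥ V_GS − V_th, so the device is in saturation.
k_n = μ_nC_ox · (W/L) = 7.2 mA/V².
KCL at the drain: ½ k_n (V_GS − V_th)² = (V_DD − V_GS)/R.
Let x = V_GS − 0.91. Then 215 x² + x − 12.59 = 0, giving x = 0.24 V (positive root), so V_GS = 1.15 V.
I_D = (V_DD − V_GS)/R = (13.5 − 1.15) / 59.8 = 0.207 mA.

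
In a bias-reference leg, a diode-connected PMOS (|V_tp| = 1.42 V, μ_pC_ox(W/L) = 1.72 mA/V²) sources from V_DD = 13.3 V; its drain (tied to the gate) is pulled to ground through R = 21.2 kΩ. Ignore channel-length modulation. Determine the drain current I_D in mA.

With gate tied to drain, V_SG = V_SD ≥ V_SG − |V_tp|, so the device is in saturation.
KCL at the drain: ½ k_p (V_SG − |V_tp|)² = (V_DD − V_SG)/R.
Let x = V_SG − 1.42. Then 18.2 x² + x − 11.88 = 0, giving x = 0.78 V (positive root), so V_SG = 2.2 V.
I_D = (V_DD − V_SG)/R = (13.3 − 2.2) / 21.2 = 0.524 mA.

I_D = 0.524 mA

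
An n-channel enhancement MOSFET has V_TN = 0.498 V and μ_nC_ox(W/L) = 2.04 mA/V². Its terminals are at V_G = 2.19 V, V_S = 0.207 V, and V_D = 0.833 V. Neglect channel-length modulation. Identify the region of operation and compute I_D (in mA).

V_GS = V_G − V_S = 2.19 − 0.207 = 1.98 V; V_DS = V_D − V_S = 0.833 − 0.207 = 0.626 V.
V_ov = V_GS − V_TN = 1.98 − 0.498 = 1.48 V.
Since V_DS = 0.626 V < V_ov = 1.48 V, the device is in the triode region.
I_D = k_n [V_ov · V_DS − ½ V_DS²] = 2.04 × [1.48 × 0.626 − 0.5 × 0.626²] = 1.5 mA.

Triode; I_D = 1.50 mA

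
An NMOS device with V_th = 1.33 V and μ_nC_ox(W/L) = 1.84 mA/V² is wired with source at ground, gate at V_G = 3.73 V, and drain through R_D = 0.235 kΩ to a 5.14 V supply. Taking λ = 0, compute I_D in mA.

I_D = 5.30 mA

V_GS = V_G = 3.73 V, so V_ov = 3.73 − 1.33 = 2.4 V.
Assume saturation: I_D = ½ k_n V_ov² = 0.5 × 1.84 × 2.4² = 5.3 mA, giving V_DS = V_DD − I_D R_D = 5.14 − 5.3 × 0.235 = 3.89 V.
V_DS = 3.89 V ≥ V_ov = 2.4 V, confirming saturation.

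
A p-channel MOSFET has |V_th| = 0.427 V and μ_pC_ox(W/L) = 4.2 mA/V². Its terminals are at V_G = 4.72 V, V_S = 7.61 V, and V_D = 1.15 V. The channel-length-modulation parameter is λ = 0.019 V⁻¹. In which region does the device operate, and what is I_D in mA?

V_SG = V_S − V_G = 7.61 − 4.72 = 2.89 V; V_SD = V_S − V_D = 7.61 − 1.15 = 6.46 V.
V_ov = V_SG − |V_th| = 2.89 − 0.427 = 2.46 V.
Since V_SD = 6.46 V ≥ V_ov = 2.46 V, the device is in saturation.
I_D = ½ k_p V_ov² (1 + λ V_SD) = 0.5 × 4.2 × 2.46² × (1 + 0.019 × 6.46) = 14.3 mA.

Saturation; I_D = 14.3 mA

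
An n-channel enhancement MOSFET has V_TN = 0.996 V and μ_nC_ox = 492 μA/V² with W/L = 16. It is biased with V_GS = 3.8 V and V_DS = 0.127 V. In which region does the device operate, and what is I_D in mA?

Triode; I_D = 2.74 mA

k_n = μ_nC_ox · (W/L) = 7.872 mA/V².
V_ov = V_GS − V_TN = 3.8 − 0.996 = 2.8 V.
Since V_DS = 0.127 V < V_ov = 2.8 V, the device is in the triode region.
I_D = k_n [V_ov · V_DS − ½ V_DS²] = 7.872 × [2.8 × 0.127 − 0.5 × 0.127²] = 2.74 mA.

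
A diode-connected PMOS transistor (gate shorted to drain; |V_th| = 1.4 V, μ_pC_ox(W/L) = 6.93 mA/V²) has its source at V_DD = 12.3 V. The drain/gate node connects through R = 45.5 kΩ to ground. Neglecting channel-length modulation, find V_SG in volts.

V_SG = 1.66 V

With gate tied to drain, V_SG = V_SD ≥ V_SG − |V_th|, so the device is in saturation.
KCL at the drain: ½ k_p (V_SG − |V_th|)² = (V_DD − V_SG)/R.
Let x = V_SG − 1.4. Then 158 x² + x − 10.9 = 0, giving x = 0.26 V (positive root), so V_SG = 1.66 V.
I_D = (V_DD − V_SG)/R = (12.3 − 1.66) / 45.5 = 0.234 mA.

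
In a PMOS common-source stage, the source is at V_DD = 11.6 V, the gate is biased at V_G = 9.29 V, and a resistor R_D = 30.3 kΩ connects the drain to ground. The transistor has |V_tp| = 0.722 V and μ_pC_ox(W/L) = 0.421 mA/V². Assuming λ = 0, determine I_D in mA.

I_D = 0.360 mA

V_SG = V_DD − V_G = 11.6 − 9.29 = 2.31 V, so V_ov = 2.31 − 0.722 = 1.59 V.
Assume saturation: I_D = ½ k_p V_ov² = 0.5 × 0.421 × 1.59² = 0.531 mA, giving V_SD = V_DD − I_D R_D = 11.6 − 0.531 × 30.3 = -4.48 V.
But -4.48 V < V_ov = 1.59 V, so the device is actually in triode.
In triode I_D = k_p[V_ov V_SD − ½ V_SD²] and I_D = (V_DD − V_SD)/R_D. Equating: 6.38 V_SD² − 21.26 V_SD + 11.6 = 0, giving V_SD = 0.688 V (the root below V_ov).
I_D = (11.6 − 0.688) / 30.3 = 0.36 mA.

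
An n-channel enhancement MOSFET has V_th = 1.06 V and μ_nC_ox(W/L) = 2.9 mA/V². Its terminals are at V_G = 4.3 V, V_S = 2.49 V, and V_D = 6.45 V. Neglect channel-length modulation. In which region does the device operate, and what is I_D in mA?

V_GS = V_G − V_S = 4.3 − 2.49 = 1.81 V; V_DS = V_D − V_S = 6.45 − 2.49 = 3.96 V.
V_ov = V_GS − V_th = 1.81 − 1.06 = 0.75 V.
Since V_DS = 3.96 V ≥ V_ov = 0.75 V, the device is in saturation.
I_D = ½ k_n V_ov² = 0.5 × 2.9 × 0.75² = 0.816 mA.

Saturation; I_D = 0.816 mA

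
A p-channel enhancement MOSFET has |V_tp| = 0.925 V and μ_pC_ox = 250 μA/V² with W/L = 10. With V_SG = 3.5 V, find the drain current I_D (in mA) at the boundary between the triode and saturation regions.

At the boundary V_SD = V_ov = V_SG − |V_tp| = 3.5 − 0.925 = 2.58 V.
k_p = μ_pC_ox · (W/L) = 2.5 mA/V².
I_D = ½ k_p V_ov² = 0.5 × 2.5 × 2.58² = 8.29 mA.

I_D = 8.29 mA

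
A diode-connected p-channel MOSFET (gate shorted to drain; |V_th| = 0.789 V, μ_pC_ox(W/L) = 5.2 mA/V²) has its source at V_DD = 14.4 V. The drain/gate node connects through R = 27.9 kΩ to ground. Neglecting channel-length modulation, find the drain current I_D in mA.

With gate tied to drain, V_SG = V_SD ≥ V_SG − |V_th|, so the device is in saturation.
KCL at the drain: ½ k_p (V_SG − |V_th|)² = (V_DD − V_SG)/R.
Let x = V_SG − 0.789. Then 72.5 x² + x − 13.61 = 0, giving x = 0.426 V (positive root), so V_SG = 1.22 V.
I_D = (V_DD − V_SG)/R = (14.4 − 1.22) / 27.9 = 0.473 mA.

I_D = 0.473 mA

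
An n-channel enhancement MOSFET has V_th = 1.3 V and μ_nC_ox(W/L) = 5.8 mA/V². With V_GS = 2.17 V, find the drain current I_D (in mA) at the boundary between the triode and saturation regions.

At the boundary V_DS = V_ov = V_GS − V_th = 2.17 − 1.3 = 0.87 V.
I_D = ½ k_n V_ov² = 0.5 × 5.8 × 0.87² = 2.2 mA.

I_D = 2.20 mA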